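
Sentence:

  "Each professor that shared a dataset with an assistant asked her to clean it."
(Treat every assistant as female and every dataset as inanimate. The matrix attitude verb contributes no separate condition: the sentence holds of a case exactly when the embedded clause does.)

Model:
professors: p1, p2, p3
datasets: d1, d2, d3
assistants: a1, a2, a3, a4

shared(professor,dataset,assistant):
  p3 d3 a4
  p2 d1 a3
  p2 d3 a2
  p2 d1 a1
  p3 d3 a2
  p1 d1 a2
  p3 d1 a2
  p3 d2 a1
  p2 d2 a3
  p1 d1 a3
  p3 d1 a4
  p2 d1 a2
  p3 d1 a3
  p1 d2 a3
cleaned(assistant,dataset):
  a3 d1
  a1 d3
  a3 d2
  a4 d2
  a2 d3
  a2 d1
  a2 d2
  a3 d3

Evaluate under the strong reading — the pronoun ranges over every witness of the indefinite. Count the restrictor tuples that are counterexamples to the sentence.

"her" takes "an assistant" as antecedent and "it" takes "a dataset"; both are donkey pronouns co-varying with the restrictor.
Strong reading: for every (p,d,a) with shared(p,d,a), cleaned(a,d).
Restrictor triples: (p1,d1,a2)→cleaned(a2,d1) ✓  (p1,d1,a3)→cleaned(a3,d1) ✓  (p1,d2,a3)→cleaned(a3,d2) ✓  (p2,d1,a1)→cleaned(a1,d1) ✗  (p2,d1,a2)→cleaned(a2,d1) ✓  (p2,d1,a3)→cleaned(a3,d1) ✓  (p2,d2,a3)→cleaned(a3,d2) ✓  (p2,d3,a2)→cleaned(a2,d3) ✓  (p3,d1,a2)→cleaned(a2,d1) ✓  (p3,d1,a3)→cleaned(a3,d1) ✓  (p3,d1,a4)→cleaned(a4,d1) ✗  (p3,d2,a1)→cleaned(a1,d2) ✗  (p3,d3,a2)→cleaned(a2,d3) ✓  (p3,d3,a4)→cleaned(a4,d3) ✗
Counterexamples (restrictor triples failing the scope): 4.

4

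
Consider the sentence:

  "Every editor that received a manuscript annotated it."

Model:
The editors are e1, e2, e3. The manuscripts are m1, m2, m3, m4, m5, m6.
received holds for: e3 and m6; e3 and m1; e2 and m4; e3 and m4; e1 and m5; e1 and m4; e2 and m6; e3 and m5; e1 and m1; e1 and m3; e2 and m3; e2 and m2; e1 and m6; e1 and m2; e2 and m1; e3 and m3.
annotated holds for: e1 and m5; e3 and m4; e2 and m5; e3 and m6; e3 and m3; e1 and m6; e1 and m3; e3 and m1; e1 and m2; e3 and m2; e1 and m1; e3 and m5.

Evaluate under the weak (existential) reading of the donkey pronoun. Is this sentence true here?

"it" takes "a manuscript" as antecedent — a donkey pronoun bound across the clause boundary.
Weak reading: every editor e with some received-manuscript has at least one received-manuscript m such that annotated(e,m).
Per editor: e1:✓  e2:✗  e3:✓
e2 has no witness among its received-manuscripts.

False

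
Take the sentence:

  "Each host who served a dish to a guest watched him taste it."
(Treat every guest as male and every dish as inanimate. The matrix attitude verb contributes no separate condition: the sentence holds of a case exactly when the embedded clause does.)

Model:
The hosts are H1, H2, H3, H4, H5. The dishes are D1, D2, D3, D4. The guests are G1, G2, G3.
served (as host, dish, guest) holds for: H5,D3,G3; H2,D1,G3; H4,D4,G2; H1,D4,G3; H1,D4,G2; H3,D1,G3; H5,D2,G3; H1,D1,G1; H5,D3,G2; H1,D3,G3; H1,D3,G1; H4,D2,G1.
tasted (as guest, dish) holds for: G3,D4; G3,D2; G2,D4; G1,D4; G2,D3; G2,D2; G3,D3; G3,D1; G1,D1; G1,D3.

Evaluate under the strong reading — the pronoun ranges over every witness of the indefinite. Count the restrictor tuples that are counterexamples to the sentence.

"him" takes "a guest" as antecedent and "it" takes "a dish"; both are donkey pronouns co-varying with the restrictor.
Strong reading: for every (h,d,g) with served(h,d,g), tasted(g,d).
Restrictor triples: (H1,D1,G1)→tasted(G1,D1) ✓  (H1,D3,G1)→tasted(G1,D3) ✓  (H1,D3,G3)→tasted(G3,D3) ✓  (H1,D4,G2)→tasted(G2,D4) ✓  (H1,D4,G3)→tasted(G3,D4) ✓  (H2,D1,G3)→tasted(G3,D1) ✓  (H3,D1,G3)→tasted(G3,D1) ✓  (H4,D2,G1)→tasted(G1,D2) ✗  (H4,D4,G2)→tasted(G2,D4) ✓  (H5,D2,G3)→tasted(G3,D2) ✓  (H5,D3,G2)→tasted(G2,D3) ✓  (H5,D3,G3)→tasted(G3,D3) ✓
Counterexamples (restrictor triples failing the scope): 1.

1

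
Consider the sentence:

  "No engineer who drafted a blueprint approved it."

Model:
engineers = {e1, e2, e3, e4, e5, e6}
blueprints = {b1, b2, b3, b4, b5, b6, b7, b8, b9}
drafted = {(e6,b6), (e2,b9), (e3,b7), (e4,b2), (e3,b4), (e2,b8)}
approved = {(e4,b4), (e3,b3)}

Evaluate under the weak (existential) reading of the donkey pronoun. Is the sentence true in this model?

"it" takes "a blueprint" as antecedent — a donkey pronoun bound across the clause boundary.
Truth condition: for no (e,b) with drafted(e,b) does approved(e,b) hold.
Restrictor pairs — does the scope hold? (e2,b8):fails  (e2,b9):fails  (e3,b4):fails  (e3,b7):fails  (e4,b2):fails  (e6,b6):fails
Scope holds for no restrictor pair, so the sentence is true.

True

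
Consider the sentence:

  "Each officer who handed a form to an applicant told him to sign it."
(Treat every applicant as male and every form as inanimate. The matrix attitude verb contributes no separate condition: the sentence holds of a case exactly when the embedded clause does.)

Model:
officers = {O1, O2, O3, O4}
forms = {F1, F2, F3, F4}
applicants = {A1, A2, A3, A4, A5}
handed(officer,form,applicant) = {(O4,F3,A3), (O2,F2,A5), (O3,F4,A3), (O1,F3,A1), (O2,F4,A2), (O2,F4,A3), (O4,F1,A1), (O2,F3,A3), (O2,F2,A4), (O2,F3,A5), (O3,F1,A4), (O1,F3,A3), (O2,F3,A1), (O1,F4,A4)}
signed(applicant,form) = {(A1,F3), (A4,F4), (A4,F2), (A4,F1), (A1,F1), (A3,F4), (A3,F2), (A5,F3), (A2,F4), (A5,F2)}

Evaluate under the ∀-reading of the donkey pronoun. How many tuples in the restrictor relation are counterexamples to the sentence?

"him" takes "an applicant" as antecedent and "it" takes "a form"; both are donkey pronouns co-varying with the restrictor.
Strong reading: for every (o,f,a) with handed(o,f,a), signed(a,f).
Restrictor triples: (O1,F3,A1)→signed(A1,F3) ✓  (O1,F3,A3)→signed(A3,F3) ✗  (O1,F4,A4)→signed(A4,F4) ✓  (O2,F2,A4)→signed(A4,F2) ✓  (O2,F2,A5)→signed(A5,F2) ✓  (O2,F3,A1)→signed(A1,F3) ✓  (O2,F3,A3)→signed(A3,F3) ✗  (O2,F3,A5)→signed(A5,F3) ✓  (O2,F4,A2)→signed(A2,F4) ✓  (O2,F4,A3)→signed(A3,F4) ✓  (O3,F1,A4)→signed(A4,F1) ✓  (O3,F4,A3)→signed(A3,F4) ✓  (O4,F1,A1)→signed(A1,F1) ✓  (O4,F3,A3)→signed(A3,F3) ✗
Counterexamples (restrictor triples failing the scope): 3.

3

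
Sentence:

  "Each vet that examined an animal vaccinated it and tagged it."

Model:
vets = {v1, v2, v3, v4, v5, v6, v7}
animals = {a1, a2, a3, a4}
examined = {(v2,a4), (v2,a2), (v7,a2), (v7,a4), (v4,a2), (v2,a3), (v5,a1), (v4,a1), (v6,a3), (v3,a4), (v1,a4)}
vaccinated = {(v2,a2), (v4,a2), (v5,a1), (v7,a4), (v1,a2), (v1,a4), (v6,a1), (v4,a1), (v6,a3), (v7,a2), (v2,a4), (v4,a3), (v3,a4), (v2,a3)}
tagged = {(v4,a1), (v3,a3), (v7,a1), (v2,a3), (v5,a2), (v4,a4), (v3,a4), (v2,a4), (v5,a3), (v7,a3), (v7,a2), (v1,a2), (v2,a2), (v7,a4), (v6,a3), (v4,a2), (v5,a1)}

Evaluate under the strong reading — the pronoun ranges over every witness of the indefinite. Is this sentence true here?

False

"it" takes "an animal" as antecedent — a donkey pronoun bound across the clause boundary.
Strong reading: for every (v,a) with examined(v,a), vaccinated(v,a) ∧ tagged(v,a).
Restrictor pairs: (v1,a4) ✗  (v2,a2) ✓  (v2,a3) ✓  (v2,a4) ✓  (v3,a4) ✓  (v4,a1) ✓  (v4,a2) ✓  (v5,a1) ✓  (v6,a3) ✓  (v7,a2) ✓  (v7,a4) ✓
Counterexample: (v1,a4) is in examined but fails the scope.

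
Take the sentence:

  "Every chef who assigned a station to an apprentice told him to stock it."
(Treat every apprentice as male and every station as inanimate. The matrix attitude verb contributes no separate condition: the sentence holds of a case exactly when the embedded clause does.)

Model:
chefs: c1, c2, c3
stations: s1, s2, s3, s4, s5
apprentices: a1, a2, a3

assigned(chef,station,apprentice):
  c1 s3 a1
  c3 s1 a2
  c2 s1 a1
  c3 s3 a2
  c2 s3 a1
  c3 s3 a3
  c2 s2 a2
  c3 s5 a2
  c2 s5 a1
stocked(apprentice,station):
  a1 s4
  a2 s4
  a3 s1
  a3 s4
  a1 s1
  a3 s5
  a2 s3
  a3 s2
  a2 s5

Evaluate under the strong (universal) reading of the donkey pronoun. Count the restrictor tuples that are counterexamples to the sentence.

6

"him" takes "an apprentice" as antecedent and "it" takes "a station"; both are donkey pronouns co-varying with the restrictor.
Strong reading: for every (c,s,a) with assigned(c,s,a), stocked(a,s).
Restrictor triples: (c1,s3,a1)→stocked(a1,s3) ✗  (c2,s1,a1)→stocked(a1,s1) ✓  (c2,s2,a2)→stocked(a2,s2) ✗  (c2,s3,a1)→stocked(a1,s3) ✗  (c2,s5,a1)→stocked(a1,s5) ✗  (c3,s1,a2)→stocked(a2,s1) ✗  (c3,s3,a2)→stocked(a2,s3) ✓  (c3,s3,a3)→stocked(a3,s3) ✗  (c3,s5,a2)→stocked(a2,s5) ✓
Counterexamples (restrictor triples failing the scope): 6.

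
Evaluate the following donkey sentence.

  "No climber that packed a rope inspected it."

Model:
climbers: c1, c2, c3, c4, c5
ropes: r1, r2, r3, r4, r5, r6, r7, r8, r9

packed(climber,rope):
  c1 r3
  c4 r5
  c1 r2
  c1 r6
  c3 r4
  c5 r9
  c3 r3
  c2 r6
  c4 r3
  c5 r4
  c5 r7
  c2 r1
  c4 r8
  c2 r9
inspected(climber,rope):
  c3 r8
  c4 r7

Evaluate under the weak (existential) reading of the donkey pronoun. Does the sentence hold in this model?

True

"it" takes "a rope" as antecedent — a donkey pronoun bound across the clause boundary.
Truth condition: for no (c,r) with packed(c,r) does inspected(c,r) hold.
Restrictor pairs — does the scope hold? (c1,r2):fails  (c1,r3):fails  (c1,r6):fails  (c2,r1):fails  (c2,r6):fails  (c2,r9):fails  (c3,r3):fails  (c3,r4):fails  (c4,r3):fails  (c4,r5):fails  (c4,r8):fails  (c5,r4):fails  (c5,r7):fails  (c5,r9):fails
Scope holds for no restrictor pair, so the sentence is true.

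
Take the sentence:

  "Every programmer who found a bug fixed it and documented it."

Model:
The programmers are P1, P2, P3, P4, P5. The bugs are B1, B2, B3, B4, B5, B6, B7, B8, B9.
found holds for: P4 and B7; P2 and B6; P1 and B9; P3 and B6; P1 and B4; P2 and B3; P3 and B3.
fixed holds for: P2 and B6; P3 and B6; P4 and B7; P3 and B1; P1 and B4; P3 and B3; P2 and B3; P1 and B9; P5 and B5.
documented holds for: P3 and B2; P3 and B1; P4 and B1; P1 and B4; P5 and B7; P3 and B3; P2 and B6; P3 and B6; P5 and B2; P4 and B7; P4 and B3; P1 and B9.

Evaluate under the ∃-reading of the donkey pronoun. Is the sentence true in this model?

"it" takes "a bug" as antecedent — a donkey pronoun bound across the clause boundary.
Weak reading: every programmer p with some found-bug has at least one found-bug b such that fixed(p,b) ∧ documented(p,b).
Per programmer: P1:✓  P2:✓  P3:✓  P4:✓
Every programmer in the restrictor has a witness.

True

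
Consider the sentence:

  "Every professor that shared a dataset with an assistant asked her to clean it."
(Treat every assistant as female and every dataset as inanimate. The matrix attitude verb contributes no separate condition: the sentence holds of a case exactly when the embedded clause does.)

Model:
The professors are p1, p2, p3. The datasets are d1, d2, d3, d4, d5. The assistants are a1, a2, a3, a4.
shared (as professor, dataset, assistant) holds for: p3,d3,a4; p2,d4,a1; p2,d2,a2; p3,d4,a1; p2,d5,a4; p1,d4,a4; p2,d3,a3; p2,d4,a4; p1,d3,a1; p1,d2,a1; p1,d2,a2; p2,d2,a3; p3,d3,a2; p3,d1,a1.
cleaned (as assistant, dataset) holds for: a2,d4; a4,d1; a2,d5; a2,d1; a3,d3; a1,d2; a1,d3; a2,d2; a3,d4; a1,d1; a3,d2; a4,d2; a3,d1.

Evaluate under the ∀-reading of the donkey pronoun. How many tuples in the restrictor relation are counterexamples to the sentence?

7

"her" takes "an assistant" as antecedent and "it" takes "a dataset"; both are donkey pronouns co-varying with the restrictor.
Strong reading: for every (p,d,a) with shared(p,d,a), cleaned(a,d).
Restrictor triples: (p1,d2,a1)→cleaned(a1,d2) ✓  (p1,d2,a2)→cleaned(a2,d2) ✓  (p1,d3,a1)→cleaned(a1,d3) ✓  (p1,d4,a4)→cleaned(a4,d4) ✗  (p2,d2,a2)→cleaned(a2,d2) ✓  (p2,d2,a3)→cleaned(a3,d2) ✓  (p2,d3,a3)→cleaned(a3,d3) ✓  (p2,d4,a1)→cleaned(a1,d4) ✗  (p2,d4,a4)→cleaned(a4,d4) ✗  (p2,d5,a4)→cleaned(a4,d5) ✗  (p3,d1,a1)→cleaned(a1,d1) ✓  (p3,d3,a2)→cleaned(a2,d3) ✗  (p3,d3,a4)→cleaned(a4,d3) ✗  (p3,d4,a1)→cleaned(a1,d4) ✗
Counterexamples (restrictor triples failing the scope): 7.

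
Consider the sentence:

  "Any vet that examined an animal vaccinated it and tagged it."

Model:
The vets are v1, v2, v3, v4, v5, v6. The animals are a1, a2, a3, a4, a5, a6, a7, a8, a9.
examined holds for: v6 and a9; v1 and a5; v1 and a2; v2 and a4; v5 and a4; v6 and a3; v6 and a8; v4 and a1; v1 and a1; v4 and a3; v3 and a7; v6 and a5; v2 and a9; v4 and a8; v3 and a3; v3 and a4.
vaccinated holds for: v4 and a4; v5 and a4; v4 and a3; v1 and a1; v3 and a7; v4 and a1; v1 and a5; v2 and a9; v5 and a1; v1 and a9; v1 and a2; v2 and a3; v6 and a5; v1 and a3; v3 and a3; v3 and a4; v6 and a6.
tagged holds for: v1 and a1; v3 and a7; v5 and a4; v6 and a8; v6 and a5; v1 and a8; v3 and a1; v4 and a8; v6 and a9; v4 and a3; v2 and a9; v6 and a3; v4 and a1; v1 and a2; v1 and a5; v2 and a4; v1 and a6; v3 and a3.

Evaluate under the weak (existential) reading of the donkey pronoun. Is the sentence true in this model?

True

"it" takes "an animal" as antecedent — a donkey pronoun bound across the clause boundary.
Weak reading: every vet v with some examined-animal has at least one examined-animal a such that vaccinated(v,a) ∧ tagged(v,a).
Per vet: v1:✓  v2:✓  v3:✓  v4:✓  v5:✓  v6:✓
Every vet in the restrictor has a witness.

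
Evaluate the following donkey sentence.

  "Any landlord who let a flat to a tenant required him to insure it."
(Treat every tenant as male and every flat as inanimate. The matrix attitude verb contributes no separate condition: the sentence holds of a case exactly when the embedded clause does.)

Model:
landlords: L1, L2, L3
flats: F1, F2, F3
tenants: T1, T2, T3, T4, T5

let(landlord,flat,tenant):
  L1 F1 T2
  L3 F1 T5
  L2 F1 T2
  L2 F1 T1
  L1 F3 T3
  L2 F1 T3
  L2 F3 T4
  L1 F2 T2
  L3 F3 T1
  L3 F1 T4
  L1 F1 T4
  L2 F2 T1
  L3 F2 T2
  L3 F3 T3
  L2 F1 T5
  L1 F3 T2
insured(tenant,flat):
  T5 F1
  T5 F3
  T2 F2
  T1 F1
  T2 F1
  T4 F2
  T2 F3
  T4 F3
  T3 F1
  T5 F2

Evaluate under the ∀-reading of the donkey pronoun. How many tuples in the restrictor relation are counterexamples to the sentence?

6

"him" takes "a tenant" as antecedent and "it" takes "a flat"; both are donkey pronouns co-varying with the restrictor.
Strong reading: for every (l,f,t) with let(l,f,t), insured(t,f).
Restrictor triples: (L1,F1,T2)→insured(T2,F1) ✓  (L1,F1,T4)→insured(T4,F1) ✗  (L1,F2,T2)→insured(T2,F2) ✓  (L1,F3,T2)→insured(T2,F3) ✓  (L1,F3,T3)→insured(T3,F3) ✗  (L2,F1,T1)→insured(T1,F1) ✓  (L2,F1,T2)→insured(T2,F1) ✓  (L2,F1,T3)→insured(T3,F1) ✓  (L2,F1,T5)→insured(T5,F1) ✓  (L2,F2,T1)→insured(T1,F2) ✗  (L2,F3,T4)→insured(T4,F3) ✓  (L3,F1,T4)→insured(T4,F1) ✗  (L3,F1,T5)→insured(T5,F1) ✓  (L3,F2,T2)→insured(T2,F2) ✓  (L3,F3,T1)→insured(T1,F3) ✗  (L3,F3,T3)→insured(T3,F3) ✗
Counterexamples (restrictor triples failing the scope): 6.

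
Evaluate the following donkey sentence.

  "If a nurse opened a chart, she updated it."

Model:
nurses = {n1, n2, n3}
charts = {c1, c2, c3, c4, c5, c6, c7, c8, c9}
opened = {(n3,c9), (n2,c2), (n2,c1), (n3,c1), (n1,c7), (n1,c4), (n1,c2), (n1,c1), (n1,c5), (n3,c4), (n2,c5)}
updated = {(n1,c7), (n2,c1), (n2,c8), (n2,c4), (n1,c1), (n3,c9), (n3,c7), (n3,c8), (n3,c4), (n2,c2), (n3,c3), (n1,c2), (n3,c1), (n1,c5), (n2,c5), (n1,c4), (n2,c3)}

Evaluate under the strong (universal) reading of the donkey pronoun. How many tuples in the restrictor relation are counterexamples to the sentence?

"it" takes "a chart" as antecedent — a donkey pronoun bound across the clause boundary.
Strong reading: for every (n,c) with opened(n,c), updated(n,c).
Restrictor pairs: (n1,c1) ✓  (n1,c2) ✓  (n1,c4) ✓  (n1,c5) ✓  (n1,c7) ✓  (n2,c1) ✓  (n2,c2) ✓  (n2,c5) ✓  (n3,c1) ✓  (n3,c4) ✓  (n3,c9) ✓
Counterexamples (restrictor pairs failing the scope): 0.

0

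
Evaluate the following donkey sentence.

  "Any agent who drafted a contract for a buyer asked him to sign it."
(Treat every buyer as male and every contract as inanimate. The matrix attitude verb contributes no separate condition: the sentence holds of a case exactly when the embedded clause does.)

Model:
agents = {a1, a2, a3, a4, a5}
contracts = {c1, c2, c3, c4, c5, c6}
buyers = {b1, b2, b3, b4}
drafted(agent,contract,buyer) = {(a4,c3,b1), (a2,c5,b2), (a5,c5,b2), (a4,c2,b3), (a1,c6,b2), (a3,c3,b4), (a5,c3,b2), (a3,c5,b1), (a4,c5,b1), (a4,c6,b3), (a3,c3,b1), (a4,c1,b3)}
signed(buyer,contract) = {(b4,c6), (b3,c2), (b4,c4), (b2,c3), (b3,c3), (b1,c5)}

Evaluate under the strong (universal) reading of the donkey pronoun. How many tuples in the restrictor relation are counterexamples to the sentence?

"him" takes "a buyer" as antecedent and "it" takes "a contract"; both are donkey pronouns co-varying with the restrictor.
Strong reading: for every (a,c,b) with drafted(a,c,b), signed(b,c).
Restrictor triples: (a1,c6,b2)→signed(b2,c6) ✗  (a2,c5,b2)→signed(b2,c5) ✗  (a3,c3,b1)→signed(b1,c3) ✗  (a3,c3,b4)→signed(b4,c3) ✗  (a3,c5,b1)→signed(b1,c5) ✓  (a4,c1,b3)→signed(b3,c1) ✗  (a4,c2,b3)→signed(b3,c2) ✓  (a4,c3,b1)→signed(b1,c3) ✗  (a4,c5,b1)→signed(b1,c5) ✓  (a4,c6,b3)→signed(b3,c6) ✗  (a5,c3,b2)→signed(b2,c3) ✓  (a5,c5,b2)→signed(b2,c5) ✗
Counterexamples (restrictor triples failing the scope): 8.

8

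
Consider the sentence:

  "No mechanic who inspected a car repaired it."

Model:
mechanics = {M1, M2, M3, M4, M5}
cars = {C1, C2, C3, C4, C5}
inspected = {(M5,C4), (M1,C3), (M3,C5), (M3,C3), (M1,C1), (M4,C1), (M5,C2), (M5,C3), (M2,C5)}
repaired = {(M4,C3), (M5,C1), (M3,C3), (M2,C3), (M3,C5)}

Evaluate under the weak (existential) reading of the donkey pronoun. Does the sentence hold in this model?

False

"it" takes "a car" as antecedent — a donkey pronoun bound across the clause boundary.
Truth condition: for no (m,c) with inspected(m,c) does repaired(m,c) hold.
Restrictor pairs — does the scope hold? (M1,C1):fails  (M1,C3):fails  (M2,C5):fails  (M3,C3):holds  (M3,C5):holds  (M4,C1):fails  (M5,C2):fails  (M5,C3):fails  (M5,C4):fails
Scope holds for 2 pair(s), so the sentence is false.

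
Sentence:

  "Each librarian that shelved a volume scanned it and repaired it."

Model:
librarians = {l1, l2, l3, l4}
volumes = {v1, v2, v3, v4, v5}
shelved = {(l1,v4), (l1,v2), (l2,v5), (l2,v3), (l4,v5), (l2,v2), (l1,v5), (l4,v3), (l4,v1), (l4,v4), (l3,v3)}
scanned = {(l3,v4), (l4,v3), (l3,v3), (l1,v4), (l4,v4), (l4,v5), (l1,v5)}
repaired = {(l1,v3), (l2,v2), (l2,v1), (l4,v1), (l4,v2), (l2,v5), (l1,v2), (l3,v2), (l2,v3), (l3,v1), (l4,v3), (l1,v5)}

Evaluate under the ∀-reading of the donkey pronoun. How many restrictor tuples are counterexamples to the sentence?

9

"it" takes "a volume" as antecedent — a donkey pronoun bound across the clause boundary.
Strong reading: for every (l,v) with shelved(l,v), scanned(l,v) ∧ repaired(l,v).
Restrictor pairs: (l1,v2) ✗  (l1,v4) ✗  (l1,v5) ✓  (l2,v2) ✗  (l2,v3) ✗  (l2,v5) ✗  (l3,v3) ✗  (l4,v1) ✗  (l4,v3) ✓  (l4,v4) ✗  (l4,v5) ✗
Counterexamples (restrictor pairs failing the scope): 9.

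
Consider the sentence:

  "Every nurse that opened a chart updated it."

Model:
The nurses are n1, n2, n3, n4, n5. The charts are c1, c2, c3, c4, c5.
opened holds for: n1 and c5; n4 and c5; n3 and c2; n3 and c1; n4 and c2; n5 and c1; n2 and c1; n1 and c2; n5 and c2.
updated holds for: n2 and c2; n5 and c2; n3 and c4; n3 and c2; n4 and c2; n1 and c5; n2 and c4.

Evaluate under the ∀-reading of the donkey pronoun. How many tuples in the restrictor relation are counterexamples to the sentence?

"it" takes "a chart" as antecedent — a donkey pronoun bound across the clause boundary.
Strong reading: for every (n,c) with opened(n,c), updated(n,c).
Restrictor pairs: (n1,c2) ✗  (n1,c5) ✓  (n2,c1) ✗  (n3,c1) ✗  (n3,c2) ✓  (n4,c2) ✓  (n4,c5) ✗  (n5,c1) ✗  (n5,c2) ✓
Counterexamples (restrictor pairs failing the scope): 5.

5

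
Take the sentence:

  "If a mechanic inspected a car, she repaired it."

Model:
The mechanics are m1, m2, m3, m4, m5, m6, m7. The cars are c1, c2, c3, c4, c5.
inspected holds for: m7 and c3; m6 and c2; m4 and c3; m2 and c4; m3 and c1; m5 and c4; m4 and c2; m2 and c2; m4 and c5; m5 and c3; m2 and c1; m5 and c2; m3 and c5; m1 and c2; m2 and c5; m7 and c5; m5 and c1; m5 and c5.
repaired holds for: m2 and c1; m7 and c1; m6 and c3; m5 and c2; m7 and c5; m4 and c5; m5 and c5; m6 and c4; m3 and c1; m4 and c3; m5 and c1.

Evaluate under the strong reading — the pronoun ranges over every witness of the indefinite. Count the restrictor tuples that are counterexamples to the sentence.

"it" takes "a car" as antecedent — a donkey pronoun bound across the clause boundary.
Strong reading: for every (m,c) with inspected(m,c), repaired(m,c).
Restrictor pairs: (m1,c2) ✗  (m2,c1) ✓  (m2,c2) ✗  (m2,c4) ✗  (m2,c5) ✗  (m3,c1) ✓  (m3,c5) ✗  (m4,c2) ✗  (m4,c3) ✓  (m4,c5) ✓  (m5,c1) ✓  (m5,c2) ✓  (m5,c3) ✗  (m5,c4) ✗  (m5,c5) ✓  (m6,c2) ✗  (m7,c3) ✗  (m7,c5) ✓
Counterexamples (restrictor pairs failing the scope): 10.

10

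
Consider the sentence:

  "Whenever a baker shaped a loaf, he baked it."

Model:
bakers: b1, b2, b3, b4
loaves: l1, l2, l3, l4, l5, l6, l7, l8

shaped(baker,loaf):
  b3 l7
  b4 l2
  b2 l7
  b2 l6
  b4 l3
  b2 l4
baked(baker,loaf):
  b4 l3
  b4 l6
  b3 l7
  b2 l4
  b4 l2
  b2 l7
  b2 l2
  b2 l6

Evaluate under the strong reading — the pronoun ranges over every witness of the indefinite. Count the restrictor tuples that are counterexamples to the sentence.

0

"it" takes "a loaf" as antecedent — a donkey pronoun bound across the clause boundary.
Strong reading: for every (b,l) with shaped(b,l), baked(b,l).
Restrictor pairs: (b2,l4) ✓  (b2,l6) ✓  (b2,l7) ✓  (b3,l7) ✓  (b4,l2) ✓  (b4,l3) ✓
Counterexamples (restrictor pairs failing the scope): 0.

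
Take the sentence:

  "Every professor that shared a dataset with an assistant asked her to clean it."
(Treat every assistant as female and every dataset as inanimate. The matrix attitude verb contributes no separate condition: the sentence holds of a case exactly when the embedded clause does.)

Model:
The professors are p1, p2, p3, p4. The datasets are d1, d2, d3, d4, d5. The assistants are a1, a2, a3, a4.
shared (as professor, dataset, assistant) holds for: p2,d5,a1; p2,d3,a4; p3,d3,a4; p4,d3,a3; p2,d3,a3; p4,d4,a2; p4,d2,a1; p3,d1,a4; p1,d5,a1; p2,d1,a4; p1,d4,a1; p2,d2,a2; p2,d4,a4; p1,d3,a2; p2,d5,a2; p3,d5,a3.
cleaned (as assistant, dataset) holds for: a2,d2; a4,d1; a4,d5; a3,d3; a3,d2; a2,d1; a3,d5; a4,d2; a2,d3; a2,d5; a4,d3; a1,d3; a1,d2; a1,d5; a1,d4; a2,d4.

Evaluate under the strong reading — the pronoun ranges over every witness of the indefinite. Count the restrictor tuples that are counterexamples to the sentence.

"her" takes "an assistant" as antecedent and "it" takes "a dataset"; both are donkey pronouns co-varying with the restrictor.
Strong reading: for every (p,d,a) with shared(p,d,a), cleaned(a,d).
Restrictor triples: (p1,d3,a2)→cleaned(a2,d3) ✓  (p1,d4,a1)→cleaned(a1,d4) ✓  (p1,d5,a1)→cleaned(a1,d5) ✓  (p2,d1,a4)→cleaned(a4,d1) ✓  (p2,d2,a2)→cleaned(a2,d2) ✓  (p2,d3,a3)→cleaned(a3,d3) ✓  (p2,d3,a4)→cleaned(a4,d3) ✓  (p2,d4,a4)→cleaned(a4,d4) ✗  (p2,d5,a1)→cleaned(a1,d5) ✓  (p2,d5,a2)→cleaned(a2,d5) ✓  (p3,d1,a4)→cleaned(a4,d1) ✓  (p3,d3,a4)→cleaned(a4,d3) ✓  (p3,d5,a3)→cleaned(a3,d5) ✓  (p4,d2,a1)→cleaned(a1,d2) ✓  (p4,d3,a3)→cleaned(a3,d3) ✓  (p4,d4,a2)→cleaned(a2,d4) ✓
Counterexamples (restrictor triples failing the scope): 1.

1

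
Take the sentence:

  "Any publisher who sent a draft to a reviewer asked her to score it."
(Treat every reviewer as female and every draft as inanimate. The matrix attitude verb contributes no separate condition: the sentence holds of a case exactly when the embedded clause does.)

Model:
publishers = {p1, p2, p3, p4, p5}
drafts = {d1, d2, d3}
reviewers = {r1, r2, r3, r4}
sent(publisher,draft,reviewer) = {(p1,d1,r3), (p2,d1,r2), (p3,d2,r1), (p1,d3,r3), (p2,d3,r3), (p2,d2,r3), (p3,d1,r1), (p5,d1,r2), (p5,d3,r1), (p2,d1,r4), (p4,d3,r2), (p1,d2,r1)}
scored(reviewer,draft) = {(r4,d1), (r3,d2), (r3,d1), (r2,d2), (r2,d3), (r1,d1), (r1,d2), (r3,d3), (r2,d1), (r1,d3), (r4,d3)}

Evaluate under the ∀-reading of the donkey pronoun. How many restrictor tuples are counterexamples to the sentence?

0

"her" takes "a reviewer" as antecedent and "it" takes "a draft"; both are donkey pronouns co-varying with the restrictor.
Strong reading: for every (p,d,r) with sent(p,d,r), scored(r,d).
Restrictor triples: (p1,d1,r3)→scored(r3,d1) ✓  (p1,d2,r1)→scored(r1,d2) ✓  (p1,d3,r3)→scored(r3,d3) ✓  (p2,d1,r2)→scored(r2,d1) ✓  (p2,d1,r4)→scored(r4,d1) ✓  (p2,d2,r3)→scored(r3,d2) ✓  (p2,d3,r3)→scored(r3,d3) ✓  (p3,d1,r1)→scored(r1,d1) ✓  (p3,d2,r1)→scored(r1,d2) ✓  (p4,d3,r2)→scored(r2,d3) ✓  (p5,d1,r2)→scored(r2,d1) ✓  (p5,d3,r1)→scored(r1,d3) ✓
Counterexamples (restrictor triples failing the scope): 0.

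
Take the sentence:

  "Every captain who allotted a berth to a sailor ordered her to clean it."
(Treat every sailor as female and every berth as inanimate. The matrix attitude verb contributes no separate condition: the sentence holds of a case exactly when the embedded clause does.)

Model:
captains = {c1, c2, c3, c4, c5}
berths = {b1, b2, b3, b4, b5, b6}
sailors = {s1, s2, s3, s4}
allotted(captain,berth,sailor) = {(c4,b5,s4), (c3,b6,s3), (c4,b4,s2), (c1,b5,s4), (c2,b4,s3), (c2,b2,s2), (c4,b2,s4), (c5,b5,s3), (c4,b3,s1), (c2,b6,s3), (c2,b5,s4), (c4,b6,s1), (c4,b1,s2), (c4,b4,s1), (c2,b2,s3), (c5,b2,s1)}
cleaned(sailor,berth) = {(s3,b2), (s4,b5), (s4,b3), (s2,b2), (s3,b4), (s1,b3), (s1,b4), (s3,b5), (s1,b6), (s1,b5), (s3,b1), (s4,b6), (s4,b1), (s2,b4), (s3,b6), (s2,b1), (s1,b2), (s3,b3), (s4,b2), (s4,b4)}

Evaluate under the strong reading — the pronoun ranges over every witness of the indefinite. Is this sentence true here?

True

"her" takes "a sailor" as antecedent and "it" takes "a berth"; both are donkey pronouns co-varying with the restrictor.
Strong reading: for every (c,b,s) with allotted(c,b,s), cleaned(s,b).
Restrictor triples: (c1,b5,s4)→cleaned(s4,b5) ✓  (c2,b2,s2)→cleaned(s2,b2) ✓  (c2,b2,s3)→cleaned(s3,b2) ✓  (c2,b4,s3)→cleaned(s3,b4) ✓  (c2,b5,s4)→cleaned(s4,b5) ✓  (c2,b6,s3)→cleaned(s3,b6) ✓  (c3,b6,s3)→cleaned(s3,b6) ✓  (c4,b1,s2)→cleaned(s2,b1) ✓  (c4,b2,s4)→cleaned(s4,b2) ✓  (c4,b3,s1)→cleaned(s1,b3) ✓  (c4,b4,s1)→cleaned(s1,b4) ✓  (c4,b4,s2)→cleaned(s2,b4) ✓  (c4,b5,s4)→cleaned(s4,b5) ✓  (c4,b6,s1)→cleaned(s1,b6) ✓  (c5,b2,s1)→cleaned(s1,b2) ✓  (c5,b5,s3)→cleaned(s3,b5) ✓
Every restrictor triple satisfies the scope.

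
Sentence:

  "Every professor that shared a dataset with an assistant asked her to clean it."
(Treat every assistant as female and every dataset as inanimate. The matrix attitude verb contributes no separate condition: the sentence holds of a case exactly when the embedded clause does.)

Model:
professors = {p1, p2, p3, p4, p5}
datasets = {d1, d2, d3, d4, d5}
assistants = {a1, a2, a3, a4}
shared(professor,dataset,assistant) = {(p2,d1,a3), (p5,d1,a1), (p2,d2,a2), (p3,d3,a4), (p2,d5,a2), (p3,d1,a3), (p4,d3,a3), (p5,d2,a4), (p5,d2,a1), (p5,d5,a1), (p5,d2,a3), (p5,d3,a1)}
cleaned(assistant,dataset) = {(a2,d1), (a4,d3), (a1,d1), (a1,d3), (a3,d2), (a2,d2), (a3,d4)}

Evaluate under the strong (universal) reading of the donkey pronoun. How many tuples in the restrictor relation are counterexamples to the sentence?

"her" takes "an assistant" as antecedent and "it" takes "a dataset"; both are donkey pronouns co-varying with the restrictor.
Strong reading: for every (p,d,a) with shared(p,d,a), cleaned(a,d).
Restrictor triples: (p2,d1,a3)→cleaned(a3,d1) ✗  (p2,d2,a2)→cleaned(a2,d2) ✓  (p2,d5,a2)→cleaned(a2,d5) ✗  (p3,d1,a3)→cleaned(a3,d1) ✗  (p3,d3,a4)→cleaned(a4,d3) ✓  (p4,d3,a3)→cleaned(a3,d3) ✗  (p5,d1,a1)→cleaned(a1,d1) ✓  (p5,d2,a1)→cleaned(a1,d2) ✗  (p5,d2,a3)→cleaned(a3,d2) ✓  (p5,d2,a4)→cleaned(a4,d2) ✗  (p5,d3,a1)→cleaned(a1,d3) ✓  (p5,d5,a1)→cleaned(a1,d5) ✗
Counterexamples (restrictor triples failing the scope): 7.

7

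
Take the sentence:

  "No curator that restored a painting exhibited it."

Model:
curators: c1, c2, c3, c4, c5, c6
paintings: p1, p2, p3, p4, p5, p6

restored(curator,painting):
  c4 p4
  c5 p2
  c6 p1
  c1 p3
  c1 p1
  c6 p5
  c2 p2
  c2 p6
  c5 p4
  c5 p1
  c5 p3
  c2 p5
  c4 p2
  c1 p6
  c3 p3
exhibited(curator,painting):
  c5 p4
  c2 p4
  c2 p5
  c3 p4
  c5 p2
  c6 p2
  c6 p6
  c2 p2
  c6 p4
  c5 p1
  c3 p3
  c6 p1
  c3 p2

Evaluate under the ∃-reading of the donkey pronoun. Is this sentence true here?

False

"it" takes "a painting" as antecedent — a donkey pronoun bound across the clause boundary.
Truth condition: for no (c,p) with restored(c,p) does exhibited(c,p) hold.
Restrictor pairs — does the scope hold? (c1,p1):fails  (c1,p3):fails  (c1,p6):fails  (c2,p2):holds  (c2,p5):holds  (c2,p6):fails  (c3,p3):holds  (c4,p2):fails  (c4,p4):fails  (c5,p1):holds  (c5,p2):holds  (c5,p3):fails  (c5,p4):holds  (c6,p1):holds  (c6,p5):fails
Scope holds for 7 pair(s), so the sentence is false.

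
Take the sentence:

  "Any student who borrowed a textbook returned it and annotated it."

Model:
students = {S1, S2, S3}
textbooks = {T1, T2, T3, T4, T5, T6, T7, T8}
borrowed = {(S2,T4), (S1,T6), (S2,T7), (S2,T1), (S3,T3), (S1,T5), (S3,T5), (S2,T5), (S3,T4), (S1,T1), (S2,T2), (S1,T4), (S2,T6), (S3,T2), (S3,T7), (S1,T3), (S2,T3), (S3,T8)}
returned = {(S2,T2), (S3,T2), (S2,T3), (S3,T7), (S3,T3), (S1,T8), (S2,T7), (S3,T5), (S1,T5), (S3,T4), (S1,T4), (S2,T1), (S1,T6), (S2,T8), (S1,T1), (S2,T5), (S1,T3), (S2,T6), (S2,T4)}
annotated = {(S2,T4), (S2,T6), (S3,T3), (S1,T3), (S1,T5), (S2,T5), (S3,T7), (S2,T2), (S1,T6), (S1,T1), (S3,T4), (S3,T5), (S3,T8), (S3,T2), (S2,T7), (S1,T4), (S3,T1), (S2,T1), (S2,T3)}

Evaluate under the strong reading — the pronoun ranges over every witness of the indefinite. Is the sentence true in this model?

False

"it" takes "a textbook" as antecedent — a donkey pronoun bound across the clause boundary.
Strong reading: for every (s,t) with borrowed(s,t), returned(s,t) ∧ annotated(s,t).
Restrictor pairs: (S1,T1) ✓  (S1,T3) ✓  (S1,T4) ✓  (S1,T5) ✓  (S1,T6) ✓  (S2,T1) ✓  (S2,T2) ✓  (S2,T3) ✓  (S2,T4) ✓  (S2,T5) ✓  (S2,T6) ✓  (S2,T7) ✓  (S3,T2) ✓  (S3,T3) ✓  (S3,T4) ✓  (S3,T5) ✓  (S3,T7) ✓  (S3,T8) ✗
Counterexample: (S3,T8) is in borrowed but fails the scope.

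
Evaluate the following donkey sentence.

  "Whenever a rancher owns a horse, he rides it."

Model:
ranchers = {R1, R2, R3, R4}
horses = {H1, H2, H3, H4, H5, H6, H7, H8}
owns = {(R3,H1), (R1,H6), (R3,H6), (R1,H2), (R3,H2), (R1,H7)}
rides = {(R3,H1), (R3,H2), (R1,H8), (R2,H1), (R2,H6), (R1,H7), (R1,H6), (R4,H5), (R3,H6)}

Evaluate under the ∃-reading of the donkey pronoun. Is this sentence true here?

"it" takes "a horse" as antecedent — a donkey pronoun bound across the clause boundary.
Weak reading: every rancher r with some owns-horse has at least one owns-horse h such that rides(r,h).
Per rancher: R1:✓  R3:✓
Every rancher in the restrictor has a witness.

True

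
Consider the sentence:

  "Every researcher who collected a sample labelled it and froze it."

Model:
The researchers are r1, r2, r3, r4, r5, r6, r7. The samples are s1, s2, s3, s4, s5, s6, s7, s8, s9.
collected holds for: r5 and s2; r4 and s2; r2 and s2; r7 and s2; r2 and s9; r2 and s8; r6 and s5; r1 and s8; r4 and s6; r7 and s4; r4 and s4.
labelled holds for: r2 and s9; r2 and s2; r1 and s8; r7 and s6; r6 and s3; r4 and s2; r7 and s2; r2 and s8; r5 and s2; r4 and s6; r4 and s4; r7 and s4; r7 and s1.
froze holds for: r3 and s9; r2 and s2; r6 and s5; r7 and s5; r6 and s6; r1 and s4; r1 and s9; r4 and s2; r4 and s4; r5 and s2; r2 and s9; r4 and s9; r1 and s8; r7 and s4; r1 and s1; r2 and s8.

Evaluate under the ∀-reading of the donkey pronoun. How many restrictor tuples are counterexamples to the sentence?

"it" takes "a sample" as antecedent — a donkey pronoun bound across the clause boundary.
Strong reading: for every (r,s) with collected(r,s), labelled(r,s) ∧ froze(r,s).
Restrictor pairs: (r1,s8) ✓  (r2,s2) ✓  (r2,s8) ✓  (r2,s9) ✓  (r4,s2) ✓  (r4,s4) ✓  (r4,s6) ✗  (r5,s2) ✓  (r6,s5) ✗  (r7,s2) ✗  (r7,s4) ✓
Counterexamples (restrictor pairs failing the scope): 3.

3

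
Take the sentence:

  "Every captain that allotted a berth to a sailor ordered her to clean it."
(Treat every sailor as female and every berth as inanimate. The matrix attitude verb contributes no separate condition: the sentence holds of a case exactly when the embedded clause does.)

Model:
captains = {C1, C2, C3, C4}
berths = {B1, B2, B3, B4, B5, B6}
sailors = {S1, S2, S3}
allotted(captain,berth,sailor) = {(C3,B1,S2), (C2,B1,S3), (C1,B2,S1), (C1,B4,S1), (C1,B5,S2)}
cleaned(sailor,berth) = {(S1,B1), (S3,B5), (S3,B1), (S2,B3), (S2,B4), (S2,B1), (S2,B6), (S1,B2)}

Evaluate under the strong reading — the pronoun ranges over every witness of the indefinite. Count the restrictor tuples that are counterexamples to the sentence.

"her" takes "a sailor" as antecedent and "it" takes "a berth"; both are donkey pronouns co-varying with the restrictor.
Strong reading: for every (c,b,s) with allotted(c,b,s), cleaned(s,b).
Restrictor triples: (C1,B2,S1)→cleaned(S1,B2) ✓  (C1,B4,S1)→cleaned(S1,B4) ✗  (C1,B5,S2)→cleaned(S2,B5) ✗  (C2,B1,S3)→cleaned(S3,B1) ✓  (C3,B1,S2)→cleaned(S2,B1) ✓
Counterexamples (restrictor triples failing the scope): 2.

2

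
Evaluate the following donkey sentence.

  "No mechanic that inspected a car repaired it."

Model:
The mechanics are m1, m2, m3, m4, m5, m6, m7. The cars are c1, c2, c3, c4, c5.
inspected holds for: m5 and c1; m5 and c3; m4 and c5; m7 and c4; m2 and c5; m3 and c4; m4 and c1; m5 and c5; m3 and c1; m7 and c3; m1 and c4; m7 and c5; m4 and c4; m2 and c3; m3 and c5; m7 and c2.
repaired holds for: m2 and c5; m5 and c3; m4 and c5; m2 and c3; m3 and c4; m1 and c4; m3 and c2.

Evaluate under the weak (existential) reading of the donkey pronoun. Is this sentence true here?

"it" takes "a car" as antecedent — a donkey pronoun bound across the clause boundary.
Truth condition: for no (m,c) with inspected(m,c) does repaired(m,c) hold.
Restrictor pairs — does the scope hold? (m1,c4):holds  (m2,c3):holds  (m2,c5):holds  (m3,c1):fails  (m3,c4):holds  (m3,c5):fails  (m4,c1):fails  (m4,c4):fails  (m4,c5):holds  (m5,c1):fails  (m5,c3):holds  (m5,c5):fails  (m7,c2):fails  (m7,c3):fails  (m7,c4):fails  (m7,c5):fails
Scope holds for 6 pair(s), so the sentence is false.

False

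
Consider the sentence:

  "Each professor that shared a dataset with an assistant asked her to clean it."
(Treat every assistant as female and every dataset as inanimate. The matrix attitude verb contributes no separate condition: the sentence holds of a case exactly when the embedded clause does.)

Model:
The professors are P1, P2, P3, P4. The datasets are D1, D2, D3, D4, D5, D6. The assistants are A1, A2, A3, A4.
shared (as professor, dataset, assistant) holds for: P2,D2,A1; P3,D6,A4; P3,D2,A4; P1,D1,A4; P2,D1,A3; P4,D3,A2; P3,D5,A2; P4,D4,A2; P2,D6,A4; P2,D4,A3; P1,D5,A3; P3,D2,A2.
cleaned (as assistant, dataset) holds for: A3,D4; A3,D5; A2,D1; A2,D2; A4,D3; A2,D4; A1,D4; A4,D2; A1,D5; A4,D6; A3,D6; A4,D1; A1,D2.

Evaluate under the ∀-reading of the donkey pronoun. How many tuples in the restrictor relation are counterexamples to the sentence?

3

"her" takes "an assistant" as antecedent and "it" takes "a dataset"; both are donkey pronouns co-varying with the restrictor.
Strong reading: for every (p,d,a) with shared(p,d,a), cleaned(a,d).
Restrictor triples: (P1,D1,A4)→cleaned(A4,D1) ✓  (P1,D5,A3)→cleaned(A3,D5) ✓  (P2,D1,A3)→cleaned(A3,D1) ✗  (P2,D2,A1)→cleaned(A1,D2) ✓  (P2,D4,A3)→cleaned(A3,D4) ✓  (P2,D6,A4)→cleaned(A4,D6) ✓  (P3,D2,A2)→cleaned(A2,D2) ✓  (P3,D2,A4)→cleaned(A4,D2) ✓  (P3,D5,A2)→cleaned(A2,D5) ✗  (P3,D6,A4)→cleaned(A4,D6) ✓  (P4,D3,A2)→cleaned(A2,D3) ✗  (P4,D4,A2)→cleaned(A2,D4) ✓
Counterexamples (restrictor triples failing the scope): 3.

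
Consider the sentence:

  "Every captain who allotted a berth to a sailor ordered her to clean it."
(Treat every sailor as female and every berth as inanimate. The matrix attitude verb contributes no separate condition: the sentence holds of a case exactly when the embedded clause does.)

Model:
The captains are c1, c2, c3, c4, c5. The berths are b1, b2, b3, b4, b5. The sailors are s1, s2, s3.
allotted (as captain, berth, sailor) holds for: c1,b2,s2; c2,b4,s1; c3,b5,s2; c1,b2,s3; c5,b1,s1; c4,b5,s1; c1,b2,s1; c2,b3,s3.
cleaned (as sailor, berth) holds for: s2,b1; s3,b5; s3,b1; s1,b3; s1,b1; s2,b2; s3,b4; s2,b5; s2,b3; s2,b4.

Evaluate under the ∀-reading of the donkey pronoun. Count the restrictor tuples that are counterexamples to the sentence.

5

"her" takes "a sailor" as antecedent and "it" takes "a berth"; both are donkey pronouns co-varying with the restrictor.
Strong reading: for every (c,b,s) with allotted(c,b,s), cleaned(s,b).
Restrictor triples: (c1,b2,s1)→cleaned(s1,b2) ✗  (c1,b2,s2)→cleaned(s2,b2) ✓  (c1,b2,s3)→cleaned(s3,b2) ✗  (c2,b3,s3)→cleaned(s3,b3) ✗  (c2,b4,s1)→cleaned(s1,b4) ✗  (c3,b5,s2)→cleaned(s2,b5) ✓  (c4,b5,s1)→cleaned(s1,b5) ✗  (c5,b1,s1)→cleaned(s1,b1) ✓
Counterexamples (restrictor triples failing the scope): 5.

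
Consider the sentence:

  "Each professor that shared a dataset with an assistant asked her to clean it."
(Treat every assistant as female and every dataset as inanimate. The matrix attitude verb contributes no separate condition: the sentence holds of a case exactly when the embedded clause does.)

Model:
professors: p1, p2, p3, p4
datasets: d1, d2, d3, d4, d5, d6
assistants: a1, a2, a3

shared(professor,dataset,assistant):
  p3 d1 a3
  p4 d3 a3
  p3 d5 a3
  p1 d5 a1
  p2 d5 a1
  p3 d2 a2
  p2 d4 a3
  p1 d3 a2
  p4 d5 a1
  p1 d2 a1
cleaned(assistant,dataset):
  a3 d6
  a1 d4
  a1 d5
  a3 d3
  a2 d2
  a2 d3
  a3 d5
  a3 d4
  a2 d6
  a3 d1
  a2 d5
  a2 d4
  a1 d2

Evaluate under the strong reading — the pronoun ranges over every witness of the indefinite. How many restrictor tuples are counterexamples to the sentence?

"her" takes "an assistant" as antecedent and "it" takes "a dataset"; both are donkey pronouns co-varying with the restrictor.
Strong reading: for every (p,d,a) with shared(p,d,a), cleaned(a,d).
Restrictor triples: (p1,d2,a1)→cleaned(a1,d2) ✓  (p1,d3,a2)→cleaned(a2,d3) ✓  (p1,d5,a1)→cleaned(a1,d5) ✓  (p2,d4,a3)→cleaned(a3,d4) ✓  (p2,d5,a1)→cleaned(a1,d5) ✓  (p3,d1,a3)→cleaned(a3,d1) ✓  (p3,d2,a2)→cleaned(a2,d2) ✓  (p3,d5,a3)→cleaned(a3,d5) ✓  (p4,d3,a3)→cleaned(a3,d3) ✓  (p4,d5,a1)→cleaned(a1,d5) ✓
Counterexamples (restrictor triples failing the scope): 0.

0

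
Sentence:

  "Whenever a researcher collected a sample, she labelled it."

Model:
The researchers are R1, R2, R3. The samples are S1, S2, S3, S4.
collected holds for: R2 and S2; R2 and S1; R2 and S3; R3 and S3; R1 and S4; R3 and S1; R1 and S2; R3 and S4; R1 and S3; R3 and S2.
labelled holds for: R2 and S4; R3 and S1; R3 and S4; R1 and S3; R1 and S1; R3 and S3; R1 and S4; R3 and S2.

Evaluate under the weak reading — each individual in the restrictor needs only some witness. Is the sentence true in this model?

"it" takes "a sample" as antecedent — a donkey pronoun bound across the clause boundary.
Weak reading: every researcher r with some collected-sample has at least one collected-sample s such that labelled(r,s).
Per researcher: R1:✓  R2:✗  R3:✓
R2 has no witness among its collected-samples.

False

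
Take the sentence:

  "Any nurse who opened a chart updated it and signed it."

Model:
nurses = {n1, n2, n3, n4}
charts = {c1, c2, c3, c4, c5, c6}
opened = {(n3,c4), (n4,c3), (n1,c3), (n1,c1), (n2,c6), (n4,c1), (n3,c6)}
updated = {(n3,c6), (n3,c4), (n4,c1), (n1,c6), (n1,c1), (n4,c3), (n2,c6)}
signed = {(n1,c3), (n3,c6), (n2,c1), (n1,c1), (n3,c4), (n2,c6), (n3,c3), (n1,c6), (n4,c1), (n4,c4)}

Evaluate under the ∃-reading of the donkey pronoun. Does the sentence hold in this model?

True

"it" takes "a chart" as antecedent — a donkey pronoun bound across the clause boundary.
Weak reading: every nurse n with some opened-chart has at least one opened-chart c such that updated(n,c) ∧ signed(n,c).
Per nurse: n1:✓  n2:✓  n3:✓  n4:✓
Every nurse in the restrictor has a witness.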